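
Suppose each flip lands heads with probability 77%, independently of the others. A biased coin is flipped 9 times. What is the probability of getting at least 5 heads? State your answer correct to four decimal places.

X ~ Binomial(9, 0.77); P(X ≥ 5) = Σ C(9,k) p^k (1−p)^(9−k) over k:
  k=5: C(9,5)·0.77^5·0.23^4 = 0.095441
  k=6: C(9,6)·0.77^6·0.23^3 = 0.213014
  k=7: C(9,7)·0.77^7·0.23^2 = 0.305628
  k=8: C(9,8)·0.77^8·0.23^1 = 0.255797
  k=9: C(9,9)·0.77^9·0.23^0 = 0.095152
Total = 0.965032

0.9650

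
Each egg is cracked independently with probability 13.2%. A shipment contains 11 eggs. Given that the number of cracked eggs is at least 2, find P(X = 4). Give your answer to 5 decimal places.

0.08515

X ~ Binomial(11, 0.132). Want P(X=4 | X≥2) = P(X=4) / P(X≥2).
P(X=4) = C(11,4)·0.132^4·0.868^7 = 0.0371918
P(X≥2) = 1 − 0.2107254 − 0.3525039 = 0.4367707
Ratio = 0.0371918 / 0.4367707 = 0.0851519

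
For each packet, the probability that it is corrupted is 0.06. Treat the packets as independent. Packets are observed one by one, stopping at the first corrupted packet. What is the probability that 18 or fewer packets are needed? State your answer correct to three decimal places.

0.672

Y = number of packets to the first success; geometric, p = 0.06.
P(Y ≤ 18) = 1 − (1−p)^18 = 1 − 0.32832 = 0.67168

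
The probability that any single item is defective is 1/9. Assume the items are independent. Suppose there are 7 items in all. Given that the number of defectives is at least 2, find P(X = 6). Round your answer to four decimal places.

0.0001

X ~ Binomial(7, 0.111111). Want P(X=6 | X≥2) = P(X=6) / P(X≥2).
P(X=6) = C(7,6)·0.111111^6·0.888889^1 = 0.000012
P(X≥2) = 1 − 0.438462 − 0.383655 = 0.177883
Ratio = 0.000012 / 0.177883 = 0.000066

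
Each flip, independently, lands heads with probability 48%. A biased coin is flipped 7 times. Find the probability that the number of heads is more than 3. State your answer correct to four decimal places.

X ~ Binomial(7, 0.48); P(X ≥ 4) = Σ C(7,k) p^k (1−p)^(7−k) over k:
  k=4: C(7,4)·0.48^4·0.52^3 = 0.261242
  k=5: C(7,5)·0.48^5·0.52^2 = 0.144688
  k=6: C(7,6)·0.48^6·0.52^1 = 0.044519
  k=7: C(7,7)·0.48^7·0.52^0 = 0.005871
Total = 0.456320

0.4563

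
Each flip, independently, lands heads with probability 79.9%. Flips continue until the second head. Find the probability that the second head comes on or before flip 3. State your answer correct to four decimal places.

Finishing within 3 flips ⇔ at least 2 successes in the first 3. With X ~ Binomial(3, 0.799), P(Y ≤ 3) = 1 − P(X ≤ 1).
  k=0: C(3,0)·0.799^0·0.201^3 = 0.008121
  k=1: C(3,1)·0.799^1·0.201^2 = 0.096841
1 − 0.104962 = 0.895038

0.8950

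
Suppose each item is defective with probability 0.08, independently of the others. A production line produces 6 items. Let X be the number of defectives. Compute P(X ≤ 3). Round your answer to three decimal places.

0.999

X ~ Binomial(6, 0.08); P(X ≤ 3) = Σ C(6,k) p^k (1−p)^(6−k) over k:
  k=0: C(6,0)·0.08^0·0.92^6 = 0.60636
  k=1: C(6,1)·0.08^1·0.92^5 = 0.31636
  k=2: C(6,2)·0.08^2·0.92^4 = 0.06877
  k=3: C(6,3)·0.08^3·0.92^3 = 0.00797
Total = 0.99946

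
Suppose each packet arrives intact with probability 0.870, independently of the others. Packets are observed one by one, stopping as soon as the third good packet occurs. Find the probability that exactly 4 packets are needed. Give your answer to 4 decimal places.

Y = trial on which the third success occurs; negative binomial, r=3, p=0.87.
P(Y=4) = C(3,2) · p^3 · (1−p)^1
= 3 · 0.6585 · 0.13 = 0.256816

0.2568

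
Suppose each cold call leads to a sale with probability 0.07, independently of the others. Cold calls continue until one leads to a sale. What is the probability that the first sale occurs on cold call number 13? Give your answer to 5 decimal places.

0.02930

Geometric (trials to first success), p = 0.07.
P(Y = 13) = (1−p)^12 · p = 0.4186 · 0.07 = 0.0293017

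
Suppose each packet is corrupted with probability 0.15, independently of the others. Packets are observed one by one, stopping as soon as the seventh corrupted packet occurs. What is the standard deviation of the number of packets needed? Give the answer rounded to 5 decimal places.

Y = total packets until the seventh success; negative binomial with r=7, p=0.15.
SD(Y) = √[r(1−p)/p²] = √(264.4444444) = 16.2617479

16.26175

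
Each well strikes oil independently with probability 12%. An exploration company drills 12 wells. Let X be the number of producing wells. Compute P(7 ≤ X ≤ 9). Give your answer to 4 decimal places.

0.0002

X ~ Binomial(12, 0.12); P(7 ≤ X ≤ 9) = Σ C(12,k) p^k (1−p)^(12−k) over k:
  k=7: C(12,7)·0.12^7·0.88^5 = 0.000150
  k=8: C(12,8)·0.12^8·0.88^4 = 0.000013
  k=9: C(12,9)·0.12^9·0.88^3 = 0.000001
Total = 0.000163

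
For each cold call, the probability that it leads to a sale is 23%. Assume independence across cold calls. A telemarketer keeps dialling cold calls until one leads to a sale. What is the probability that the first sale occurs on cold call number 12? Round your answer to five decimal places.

0.01298

Geometric (trials to first success), p = 0.23.
P(Y = 12) = (1−p)^11 · p = 0.056415 · 0.23 = 0.0129756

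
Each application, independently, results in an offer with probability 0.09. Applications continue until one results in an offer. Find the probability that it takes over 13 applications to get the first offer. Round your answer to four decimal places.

0.2935

Y = number of applications to the first success; geometric, p = 0.09.
P(Y > 13) = P(first 13 all fail) = (1−p)^13 = 0.293453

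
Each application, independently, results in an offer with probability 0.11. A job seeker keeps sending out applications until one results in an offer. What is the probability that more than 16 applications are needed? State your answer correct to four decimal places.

0.1550

Y = number of applications to the first success; geometric, p = 0.11.
P(Y > 16) = P(first 16 all fail) = (1−p)^16 = 0.154967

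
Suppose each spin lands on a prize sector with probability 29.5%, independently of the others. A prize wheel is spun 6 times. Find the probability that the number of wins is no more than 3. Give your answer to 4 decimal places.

0.9334

X ~ Binomial(6, 0.295); P(X ≤ 3) = Σ C(6,k) p^k (1−p)^(6−k) over k:
  k=0: C(6,0)·0.295^0·0.705^6 = 0.122782
  k=1: C(6,1)·0.295^1·0.705^5 = 0.308261
  k=2: C(6,2)·0.295^2·0.705^4 = 0.322472
  k=3: C(6,3)·0.295^3·0.705^3 = 0.179913
Total = 0.933428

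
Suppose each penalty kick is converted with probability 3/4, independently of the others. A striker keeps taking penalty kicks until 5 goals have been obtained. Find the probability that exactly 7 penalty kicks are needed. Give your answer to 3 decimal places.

0.222

Y = trial on which the fifth success occurs; negative binomial, r=5, p=0.75.
P(Y=7) = C(6,4) · p^5 · (1−p)^2
= 15 · 0.2373 · 0.0625 = 0.22247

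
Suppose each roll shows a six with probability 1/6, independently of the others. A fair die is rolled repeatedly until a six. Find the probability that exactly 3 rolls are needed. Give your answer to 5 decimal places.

0.11574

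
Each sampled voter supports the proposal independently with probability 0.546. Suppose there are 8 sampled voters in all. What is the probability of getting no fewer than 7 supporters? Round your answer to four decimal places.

0.0604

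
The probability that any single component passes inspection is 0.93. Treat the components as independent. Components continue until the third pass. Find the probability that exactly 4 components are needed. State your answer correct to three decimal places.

Y = trial on which the third success occurs; negative binomial, r=3, p=0.93.
P(Y=4) = C(3,2) · p^3 · (1−p)^1
= 3 · 0.80436 · 0.07 = 0.16891

0.169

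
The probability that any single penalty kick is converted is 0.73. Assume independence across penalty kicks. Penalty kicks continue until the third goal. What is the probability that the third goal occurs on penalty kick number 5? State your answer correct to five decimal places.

0.17016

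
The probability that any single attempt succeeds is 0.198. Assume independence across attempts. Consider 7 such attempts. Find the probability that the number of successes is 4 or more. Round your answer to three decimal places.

X ~ Binomial(7, 0.198); P(X ≥ 4) = Σ C(7,k) p^k (1−p)^(7−k) over k:
  k=4: C(7,4)·0.198^4·0.802^3 = 0.02775
  k=5: C(7,5)·0.198^5·0.802^2 = 0.00411
  k=6: C(7,6)·0.198^6·0.802^1 = 0.00034
  k=7: C(7,7)·0.198^7·0.802^0 = 0.00001
Total = 0.03221

0.032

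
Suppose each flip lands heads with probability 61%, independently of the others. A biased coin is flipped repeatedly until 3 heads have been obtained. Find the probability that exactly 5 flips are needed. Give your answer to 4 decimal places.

Y = trial on which the third success occurs; negative binomial, r=3, p=0.61.
P(Y=5) = C(4,2) · p^3 · (1−p)^2
= 6 · 0.22698 · 0.1521 = 0.207143

0.2071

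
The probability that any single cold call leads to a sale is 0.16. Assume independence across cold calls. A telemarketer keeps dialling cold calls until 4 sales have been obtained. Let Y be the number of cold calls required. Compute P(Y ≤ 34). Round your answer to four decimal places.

0.8157

Finishing within 34 cold calls ⇔ at least 4 successes in the first 34. With X ~ Binomial(34, 0.16), P(Y ≤ 34) = 1 − P(X ≤ 3).
  k=0: C(34,0)·0.16^0·0.84^34 = 0.002664
  k=1: C(34,1)·0.16^1·0.84^33 = 0.017251
  k=2: C(34,2)·0.16^2·0.84^32 = 0.054218
  k=3: C(34,3)·0.16^3·0.84^31 = 0.110156
1 − 0.184289 = 0.815711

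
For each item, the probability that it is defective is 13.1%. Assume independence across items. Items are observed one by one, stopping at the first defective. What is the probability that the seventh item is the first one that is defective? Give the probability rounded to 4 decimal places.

Geometric (trials to first success), p = 0.131.
P(Y = 7) = (1−p)^6 · p = 0.43064 · 0.131 = 0.056414

0.0564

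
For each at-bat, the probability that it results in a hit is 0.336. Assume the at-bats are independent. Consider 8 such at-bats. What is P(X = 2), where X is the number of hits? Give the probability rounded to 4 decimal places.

0.2709

X ~ Binomial(n=8, p=0.336).
P(X=2) = C(8,2) · p^2 · (1−p)^6
= 28 · 0.1129 · 0.085705 = 0.270922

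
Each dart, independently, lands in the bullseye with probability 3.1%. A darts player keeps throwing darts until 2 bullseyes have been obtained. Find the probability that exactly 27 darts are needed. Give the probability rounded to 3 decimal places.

0.011

Y = trial on which the second success occurs; negative binomial, r=2, p=0.031.
P(Y=27) = C(26,1) · p^2 · (1−p)^25
= 26 · 0.000961 · 0.45509 = 0.01137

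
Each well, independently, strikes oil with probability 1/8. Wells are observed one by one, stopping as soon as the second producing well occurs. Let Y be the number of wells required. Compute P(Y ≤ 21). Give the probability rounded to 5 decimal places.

Finishing within 21 wells ⇔ at least 2 successes in the first 21. With X ~ Binomial(21, 0.125), P(Y ≤ 21) = 1 − P(X ≤ 1).
  k=0: C(21,0)·0.125^0·0.875^21 = 0.0605577
  k=1: C(21,1)·0.125^1·0.875^20 = 0.1816730
1 − 0.2422307 = 0.7577693

0.75777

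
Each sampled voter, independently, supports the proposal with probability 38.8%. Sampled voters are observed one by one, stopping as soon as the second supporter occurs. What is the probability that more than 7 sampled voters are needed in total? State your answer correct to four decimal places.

0.1749

Needing more than 7 sampled voters ⇔ fewer than 2 successes in the first 7. With X ~ Binomial(7, 0.388), P(Y > 7) = P(X ≤ 1).
  k=0: C(7,0)·0.388^0·0.612^7 = 0.032156
  k=1: C(7,1)·0.388^1·0.612^6 = 0.142705
P(X ≤ 1) = 0.174861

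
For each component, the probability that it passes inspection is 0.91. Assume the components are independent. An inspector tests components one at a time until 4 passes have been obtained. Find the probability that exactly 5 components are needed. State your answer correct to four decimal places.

0.2469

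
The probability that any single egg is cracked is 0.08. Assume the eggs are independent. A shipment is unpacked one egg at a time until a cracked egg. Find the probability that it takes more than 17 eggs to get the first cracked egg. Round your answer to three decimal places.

0.242

Y = number of eggs to the first success; geometric, p = 0.08.
P(Y > 17) = P(first 17 all fail) = (1−p)^17 = 0.24232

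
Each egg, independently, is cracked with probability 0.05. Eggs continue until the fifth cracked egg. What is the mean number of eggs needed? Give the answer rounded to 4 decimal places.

Y = total eggs until the fifth success; negative binomial with r=5, p=0.05.
E[Y] = r / p = 5 / 0.05 = 100.000000

100.0000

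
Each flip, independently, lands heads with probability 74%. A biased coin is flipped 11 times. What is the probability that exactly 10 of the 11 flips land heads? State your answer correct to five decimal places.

0.14083

X ~ Binomial(n=11, p=0.74).
P(X=10) = C(11,10) · p^10 · (1−p)^1
= 11 · 0.04924 · 0.26 = 0.1408261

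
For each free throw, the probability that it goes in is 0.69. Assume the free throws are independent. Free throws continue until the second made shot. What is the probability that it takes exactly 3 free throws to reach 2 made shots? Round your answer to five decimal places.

0.29518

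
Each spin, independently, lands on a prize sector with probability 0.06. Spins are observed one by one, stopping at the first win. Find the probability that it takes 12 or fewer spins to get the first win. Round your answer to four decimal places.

0.5241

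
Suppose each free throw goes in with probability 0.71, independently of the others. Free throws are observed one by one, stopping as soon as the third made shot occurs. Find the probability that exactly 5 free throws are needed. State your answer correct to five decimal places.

Y = trial on which the third success occurs; negative binomial, r=3, p=0.71.
P(Y=5) = C(4,2) · p^3 · (1−p)^2
= 6 · 0.35791 · 0.0841 = 0.1806019

0.18060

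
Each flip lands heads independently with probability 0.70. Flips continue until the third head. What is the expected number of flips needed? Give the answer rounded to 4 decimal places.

Y = total flips until the third success; negative binomial with r=3, p=0.70.
E[Y] = r / p = 3 / 0.70 = 4.285714

4.2857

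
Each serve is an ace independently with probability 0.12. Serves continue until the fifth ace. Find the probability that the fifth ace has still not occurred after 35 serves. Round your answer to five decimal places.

Needing more than 35 serves ⇔ fewer than 5 successes in the first 35. With X ~ Binomial(35, 0.12), P(Y > 35) = P(X ≤ 4).
  k=0: C(35,0)·0.12^0·0.88^35 = 0.0113997
  k=1: C(35,1)·0.12^1·0.88^34 = 0.0544077
  k=2: C(35,2)·0.12^2·0.88^33 = 0.1261269
  k=3: C(35,3)·0.12^3·0.88^32 = 0.1891903
  k=4: C(35,4)·0.12^4·0.88^31 = 0.2063894
P(X ≤ 4) = 0.5875140

0.58751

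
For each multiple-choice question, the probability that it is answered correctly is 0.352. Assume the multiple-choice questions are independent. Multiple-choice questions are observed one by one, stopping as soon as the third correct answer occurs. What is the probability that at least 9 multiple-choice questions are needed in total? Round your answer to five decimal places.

Needing more than 8 multiple-choice questions ⇔ fewer than 3 successes in the first 8. With X ~ Binomial(8, 0.352), P(Y > 8) = P(X ≤ 2).
  k=0: C(8,0)·0.352^0·0.648^8 = 0.0310885
  k=1: C(8,1)·0.352^1·0.648^7 = 0.1351007
  k=2: C(8,2)·0.352^2·0.648^6 = 0.2568582
P(X ≤ 2) = 0.4230474

0.42305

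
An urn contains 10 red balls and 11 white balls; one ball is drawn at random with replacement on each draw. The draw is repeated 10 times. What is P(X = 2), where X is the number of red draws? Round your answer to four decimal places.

X ~ Binomial(n=10, p=0.476190).
P(X=2) = C(10,2) · p^2 · (1−p)^8
= 45 · 0.22676 · 0.0056674 = 0.057831

0.0578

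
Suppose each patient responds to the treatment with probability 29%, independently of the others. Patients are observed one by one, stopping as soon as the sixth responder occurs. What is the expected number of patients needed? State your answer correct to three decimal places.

Y = total patients until the sixth success; negative binomial with r=6, p=0.29.
E[Y] = r / p = 6 / 0.29 = 20.68966

20.690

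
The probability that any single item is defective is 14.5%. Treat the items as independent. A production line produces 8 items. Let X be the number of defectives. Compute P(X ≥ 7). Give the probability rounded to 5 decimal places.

0.00001

X ~ Binomial(8, 0.145); P(X ≥ 7) = Σ C(8,k) p^k (1−p)^(8−k) over k:
  k=7: C(8,7)·0.145^7·0.855^1 = 0.0000092
  k=8: C(8,8)·0.145^8·0.855^0 = 0.0000002
Total = 0.0000094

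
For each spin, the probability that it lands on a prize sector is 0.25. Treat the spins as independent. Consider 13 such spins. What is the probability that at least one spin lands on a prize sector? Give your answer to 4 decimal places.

0.9762

P(at least one) = 1 − P(none) = 1 − (1 − 0.25)^13
= 1 − 0.023757 = 0.976243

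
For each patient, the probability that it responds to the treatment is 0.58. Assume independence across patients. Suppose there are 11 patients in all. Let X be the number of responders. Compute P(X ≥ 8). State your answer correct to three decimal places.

X ~ Binomial(11, 0.58); P(X ≥ 8) = Σ C(11,k) p^k (1−p)^(11−k) over k:
  k=8: C(11,8)·0.58^8·0.42^3 = 0.15655
  k=9: C(11,9)·0.58^9·0.42^2 = 0.07206
  k=10: C(11,10)·0.58^10·0.42^1 = 0.01990
  k=11: C(11,11)·0.58^11·0.42^0 = 0.00250
Total = 0.25102

0.251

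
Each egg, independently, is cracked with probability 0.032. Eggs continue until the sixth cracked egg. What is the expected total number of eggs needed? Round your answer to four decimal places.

Y = total eggs until the sixth success; negative binomial with r=6, p=0.032.
E[Y] = r / p = 6 / 0.032 = 187.500000

187.5000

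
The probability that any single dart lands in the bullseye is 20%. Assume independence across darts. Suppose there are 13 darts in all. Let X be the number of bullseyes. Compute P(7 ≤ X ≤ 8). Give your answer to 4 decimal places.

0.0068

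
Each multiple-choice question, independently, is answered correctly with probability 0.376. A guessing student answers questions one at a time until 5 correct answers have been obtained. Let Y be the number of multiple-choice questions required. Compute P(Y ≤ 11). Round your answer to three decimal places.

Finishing within 11 multiple-choice questions ⇔ at least 5 successes in the first 11. With X ~ Binomial(11, 0.376), P(Y ≤ 11) = 1 − P(X ≤ 4).
  k=0: C(11,0)·0.376^0·0.624^11 = 0.00559
  k=1: C(11,1)·0.376^1·0.624^10 = 0.03702
  k=2: C(11,2)·0.376^2·0.624^9 = 0.11153
  k=3: C(11,3)·0.376^3·0.624^8 = 0.20162
  k=4: C(11,4)·0.376^4·0.624^7 = 0.24297
1 − 0.59872 = 0.40128

0.401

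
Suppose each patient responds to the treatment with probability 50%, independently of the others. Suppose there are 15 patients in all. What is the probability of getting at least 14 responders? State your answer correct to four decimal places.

0.0005

X ~ Binomial(15, 0.50); P(X ≥ 14) = Σ C(15,k) p^k (1−p)^(15−k) over k:
  k=14: C(15,14)·0.50^14·0.50^1 = 0.000458
  k=15: C(15,15)·0.50^15·0.50^0 = 0.000031
Total = 0.000488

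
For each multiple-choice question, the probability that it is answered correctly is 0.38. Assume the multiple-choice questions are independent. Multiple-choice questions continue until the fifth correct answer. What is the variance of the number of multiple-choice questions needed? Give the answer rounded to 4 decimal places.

Y = total multiple-choice questions until the fifth success; negative binomial with r=5, p=0.38.
Var(Y) = r(1−p)/p² = 5·0.62 / 0.38² = 21.468144

21.4681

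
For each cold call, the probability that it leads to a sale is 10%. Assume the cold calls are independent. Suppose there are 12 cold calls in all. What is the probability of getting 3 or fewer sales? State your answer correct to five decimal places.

X ~ Binomial(12, 0.10); P(X ≤ 3) = Σ C(12,k) p^k (1−p)^(12−k) over k:
  k=0: C(12,0)·0.10^0·0.90^12 = 0.2824295
  k=1: C(12,1)·0.10^1·0.90^11 = 0.3765727
  k=2: C(12,2)·0.10^2·0.90^10 = 0.2301278
  k=3: C(12,3)·0.10^3·0.90^9 = 0.0852325
Total = 0.9743625

0.97436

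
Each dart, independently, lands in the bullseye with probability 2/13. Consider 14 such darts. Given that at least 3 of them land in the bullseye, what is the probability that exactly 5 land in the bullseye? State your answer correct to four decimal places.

0.1043

X ~ Binomial(14, 0.153846). Want P(X=5 | X≥3) = P(X=5) / P(X≥3).
P(X=5) = C(14,5)·0.153846^5·0.846154^9 = 0.038366
P(X≥3) = 1 − 0.096447 − 0.245503 − 0.290139 = 0.367911
Ratio = 0.038366 / 0.367911 = 0.104279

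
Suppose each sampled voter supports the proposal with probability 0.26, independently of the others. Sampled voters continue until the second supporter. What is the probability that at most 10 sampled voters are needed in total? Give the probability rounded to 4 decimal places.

0.7778

Finishing within 10 sampled voters ⇔ at least 2 successes in the first 10. With X ~ Binomial(10, 0.26), P(Y ≤ 10) = 1 − P(X ≤ 1).
  k=0: C(10,0)·0.26^0·0.74^10 = 0.049240
  k=1: C(10,1)·0.26^1·0.74^9 = 0.173005
1 − 0.222245 = 0.777755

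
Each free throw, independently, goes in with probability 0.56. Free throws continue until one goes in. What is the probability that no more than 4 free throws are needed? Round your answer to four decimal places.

0.9625

Y = number of free throws to the first success; geometric, p = 0.56.
P(Y ≤ 4) = 1 − (1−p)^4 = 1 − 0.037481 = 0.962519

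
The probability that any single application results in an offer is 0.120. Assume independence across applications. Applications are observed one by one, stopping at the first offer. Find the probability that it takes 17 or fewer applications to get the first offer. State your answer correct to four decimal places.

0.8862

Y = number of applications to the first success; geometric, p = 0.12.
P(Y ≤ 17) = 1 − (1−p)^17 = 1 − 0.113817 = 0.886183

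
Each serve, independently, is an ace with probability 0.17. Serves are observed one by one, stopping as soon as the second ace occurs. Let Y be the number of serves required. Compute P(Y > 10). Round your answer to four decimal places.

Needing more than 10 serves ⇔ fewer than 2 successes in the first 10. With X ~ Binomial(10, 0.17), P(Y > 10) = P(X ≤ 1).
  k=0: C(10,0)·0.17^0·0.83^10 = 0.155160
  k=1: C(10,1)·0.17^1·0.83^9 = 0.317798
P(X ≤ 1) = 0.472959

0.4730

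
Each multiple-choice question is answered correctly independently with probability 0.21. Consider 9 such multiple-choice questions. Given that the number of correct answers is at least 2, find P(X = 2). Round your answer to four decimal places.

X ~ Binomial(9, 0.21). Want P(X=2 | X≥2) = P(X=2) / P(X≥2).
P(X=2) = C(9,2)·0.21^2·0.79^7 = 0.304881
P(X≥2) = 1 − 0.119852 − 0.286734 = 0.593415
Ratio = 0.304881 / 0.593415 = 0.513774

0.5138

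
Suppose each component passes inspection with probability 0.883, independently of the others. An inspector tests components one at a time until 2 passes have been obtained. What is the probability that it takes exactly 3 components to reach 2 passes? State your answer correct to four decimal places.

Y = trial on which the second success occurs; negative binomial, r=2, p=0.883.
P(Y=3) = C(2,1) · p^2 · (1−p)^1
= 2 · 0.77969 · 0.117 = 0.182447

0.1824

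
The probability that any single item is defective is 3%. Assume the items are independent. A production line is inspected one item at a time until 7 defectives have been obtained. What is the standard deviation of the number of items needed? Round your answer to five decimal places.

Y = total items until the seventh success; negative binomial with r=7, p=0.03.
SD(Y) = √[r(1−p)/p²] = √(7544.4444444) = 86.8587615

86.85876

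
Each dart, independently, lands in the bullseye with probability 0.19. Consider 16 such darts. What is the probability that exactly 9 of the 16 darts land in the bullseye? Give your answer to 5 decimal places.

0.00084

X ~ Binomial(n=16, p=0.19).
P(X=9) = C(16,9) · p^9 · (1−p)^7
= 11440 · 3.2269e-07 · 0.22877 = 0.0008445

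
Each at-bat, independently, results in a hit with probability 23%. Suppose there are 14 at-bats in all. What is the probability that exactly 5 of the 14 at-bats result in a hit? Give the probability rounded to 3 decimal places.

0.123

X ~ Binomial(n=14, p=0.23).
P(X=5) = C(14,5) · p^5 · (1−p)^9
= 2002 · 0.00064363 · 0.095152 = 0.12261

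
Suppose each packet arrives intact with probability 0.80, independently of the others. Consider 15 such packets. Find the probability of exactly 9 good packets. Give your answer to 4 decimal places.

0.0430

X ~ Binomial(n=15, p=0.80).
P(X=9) = C(15,9) · p^9 · (1−p)^6
= 5005 · 0.13422 · 6.4e-05 = 0.042993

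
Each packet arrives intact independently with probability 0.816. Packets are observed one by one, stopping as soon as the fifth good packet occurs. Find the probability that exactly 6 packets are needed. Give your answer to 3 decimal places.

0.333

Y = trial on which the fifth success occurs; negative binomial, r=5, p=0.816.
P(Y=6) = C(5,4) · p^5 · (1−p)^1
= 5 · 0.36179 · 0.184 = 0.33284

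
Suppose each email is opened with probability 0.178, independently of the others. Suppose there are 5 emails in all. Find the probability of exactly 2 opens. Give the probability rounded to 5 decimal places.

0.17598

X ~ Binomial(n=5, p=0.178).
P(X=2) = C(5,2) · p^2 · (1−p)^3
= 10 · 0.031684 · 0.55541 = 0.1759768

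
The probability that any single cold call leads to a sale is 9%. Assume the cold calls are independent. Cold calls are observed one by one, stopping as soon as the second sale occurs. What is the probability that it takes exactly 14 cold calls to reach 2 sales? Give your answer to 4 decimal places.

0.0340

Y = trial on which the second success occurs; negative binomial, r=2, p=0.09.
P(Y=14) = C(13,1) · p^2 · (1−p)^12
= 13 · 0.0081 · 0.32248 = 0.033957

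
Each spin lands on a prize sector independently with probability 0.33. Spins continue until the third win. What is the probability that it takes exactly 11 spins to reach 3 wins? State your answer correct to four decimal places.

Y = trial on which the third success occurs; negative binomial, r=3, p=0.33.
P(Y=11) = C(10,2) · p^3 · (1−p)^8
= 45 · 0.035937 · 0.040607 = 0.065668

0.0657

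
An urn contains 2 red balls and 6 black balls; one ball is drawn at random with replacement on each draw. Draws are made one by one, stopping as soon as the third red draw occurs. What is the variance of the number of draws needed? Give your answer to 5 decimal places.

Y = total draws until the third success; negative binomial with r=3, p=0.25.
Var(Y) = r(1−p)/p² = 3·0.75 / 0.25² = 36.0000000

36.00000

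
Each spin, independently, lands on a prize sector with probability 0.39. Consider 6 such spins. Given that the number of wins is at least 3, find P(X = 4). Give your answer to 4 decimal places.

X ~ Binomial(6, 0.39). Want P(X=4 | X≥3) = P(X=4) / P(X≥3).
P(X=4) = C(6,4)·0.39^4·0.61^2 = 0.129125
P(X≥3) = 1 − 0.051520 − 0.197636 − 0.315893 = 0.434951
Ratio = 0.129125 / 0.434951 = 0.296872

0.2969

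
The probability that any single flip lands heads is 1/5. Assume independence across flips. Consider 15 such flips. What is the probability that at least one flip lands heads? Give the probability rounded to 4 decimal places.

P(at least one) = 1 − P(none) = 1 − (1 − 0.20)^15
= 1 − 0.035184 = 0.964816

0.9648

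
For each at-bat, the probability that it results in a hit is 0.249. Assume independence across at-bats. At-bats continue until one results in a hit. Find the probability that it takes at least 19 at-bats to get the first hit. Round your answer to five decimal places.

Y = number of at-bats to the first success; geometric, p = 0.249.
P(Y > 18) = P(first 18 all fail) = (1−p)^18 = 0.0057746

0.00577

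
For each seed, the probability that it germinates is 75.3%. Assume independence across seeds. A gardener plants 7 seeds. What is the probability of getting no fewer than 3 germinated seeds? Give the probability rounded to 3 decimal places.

0.988

X ~ Binomial(7, 0.753); P(X ≥ 3) = Σ C(7,k) p^k (1−p)^(7−k) over k:
  k=3: C(7,3)·0.753^3·0.247^4 = 0.05562
  k=4: C(7,4)·0.753^4·0.247^3 = 0.16957
  k=5: C(7,5)·0.753^5·0.247^2 = 0.31016
  k=6: C(7,6)·0.753^6·0.247^1 = 0.31518
  k=7: C(7,7)·0.753^7·0.247^0 = 0.13727
Total = 0.98780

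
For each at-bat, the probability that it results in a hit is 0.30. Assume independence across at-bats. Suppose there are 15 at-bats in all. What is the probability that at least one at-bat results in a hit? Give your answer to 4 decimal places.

0.9953

P(at least one) = 1 − P(none) = 1 − (1 − 0.30)^15
= 1 − 0.004748 = 0.995252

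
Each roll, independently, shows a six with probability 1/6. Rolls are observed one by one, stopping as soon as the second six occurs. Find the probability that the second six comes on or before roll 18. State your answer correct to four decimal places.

Finishing within 18 rolls ⇔ at least 2 successes in the first 18. With X ~ Binomial(18, 0.166667), P(Y ≤ 18) = 1 − P(X ≤ 1).
  k=0: C(18,0)·0.166667^0·0.833333^18 = 0.037561
  k=1: C(18,1)·0.166667^1·0.833333^17 = 0.135220
1 − 0.172781 = 0.827219

0.8272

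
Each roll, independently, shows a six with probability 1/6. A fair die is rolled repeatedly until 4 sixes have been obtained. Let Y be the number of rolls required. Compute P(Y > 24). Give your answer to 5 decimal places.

Needing more than 24 rolls ⇔ fewer than 4 successes in the first 24. With X ~ Binomial(24, 0.166667), P(Y > 24) = P(X ≤ 3).
  k=0: C(24,0)·0.166667^0·0.833333^24 = 0.0125791
  k=1: C(24,1)·0.166667^1·0.833333^23 = 0.0603798
  k=2: C(24,2)·0.166667^2·0.833333^22 = 0.1388734
  k=3: C(24,3)·0.166667^3·0.833333^21 = 0.2036810
P(X ≤ 3) = 0.4155133

0.41551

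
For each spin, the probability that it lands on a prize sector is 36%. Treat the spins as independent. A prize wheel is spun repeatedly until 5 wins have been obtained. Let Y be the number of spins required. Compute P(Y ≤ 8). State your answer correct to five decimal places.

0.11802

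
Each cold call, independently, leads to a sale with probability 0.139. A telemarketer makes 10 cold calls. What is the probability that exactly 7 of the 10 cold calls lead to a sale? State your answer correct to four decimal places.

0.0001

X ~ Binomial(n=10, p=0.139).
P(X=7) = C(10,7) · p^7 · (1−p)^3
= 120 · 1.0025e-06 · 0.63828 = 0.000077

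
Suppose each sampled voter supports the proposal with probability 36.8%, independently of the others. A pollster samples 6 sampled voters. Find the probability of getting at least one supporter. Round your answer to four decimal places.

P(at least one) = 1 − P(none) = 1 − (1 − 0.368)^6
= 1 − 0.063724 = 0.936276

0.9363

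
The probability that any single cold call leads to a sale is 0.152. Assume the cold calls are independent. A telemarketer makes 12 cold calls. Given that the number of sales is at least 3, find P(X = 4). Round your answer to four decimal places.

X ~ Binomial(12, 0.152). Want P(X=4 | X≥3) = P(X=4) / P(X≥3).
P(X=4) = C(12,4)·0.152^4·0.848^8 = 0.070656
P(X≥3) = 1 − 0.138277 − 0.297426 − 0.293217 = 0.271079
Ratio = 0.070656 / 0.271079 = 0.260645

0.2606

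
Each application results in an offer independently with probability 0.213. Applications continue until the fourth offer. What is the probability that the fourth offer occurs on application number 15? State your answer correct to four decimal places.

0.0537

Y = trial on which the fourth success occurs; negative binomial, r=4, p=0.213.
P(Y=15) = C(14,3) · p^4 · (1−p)^11
= 364 · 0.0020583 · 0.071734 = 0.053745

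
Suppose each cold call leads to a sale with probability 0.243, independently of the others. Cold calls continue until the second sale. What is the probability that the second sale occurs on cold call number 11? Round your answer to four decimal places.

Y = trial on which the second success occurs; negative binomial, r=2, p=0.243.
P(Y=11) = C(10,1) · p^2 · (1−p)^9
= 10 · 0.059049 · 0.081632 = 0.048203

0.0482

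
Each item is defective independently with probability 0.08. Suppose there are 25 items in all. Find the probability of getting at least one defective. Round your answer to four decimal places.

P(at least one) = 1 − P(none) = 1 − (1 − 0.08)^25
= 1 − 0.124364 = 0.875636

0.8756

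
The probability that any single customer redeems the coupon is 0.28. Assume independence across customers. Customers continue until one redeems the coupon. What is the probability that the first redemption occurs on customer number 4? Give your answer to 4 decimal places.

0.1045

Geometric (trials to first success), p = 0.28.
P(Y = 4) = (1−p)^3 · p = 0.37325 · 0.28 = 0.104509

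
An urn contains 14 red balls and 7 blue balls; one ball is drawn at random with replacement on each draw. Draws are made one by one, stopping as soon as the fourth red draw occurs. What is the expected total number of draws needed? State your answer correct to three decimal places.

Y = total draws until the fourth success; negative binomial with r=4, p=0.666667.
E[Y] = r / p = 4 / 0.666667 = 6.00000

6.000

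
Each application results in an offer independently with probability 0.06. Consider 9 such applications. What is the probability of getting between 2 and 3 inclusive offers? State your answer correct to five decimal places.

X ~ Binomial(9, 0.06); P(2 ≤ X ≤ 3) = Σ C(9,k) p^k (1−p)^(9−k) over k:
  k=2: C(9,2)·0.06^2·0.94^7 = 0.0840427
  k=3: C(9,3)·0.06^3·0.94^6 = 0.0125170
Total = 0.0965597

0.09656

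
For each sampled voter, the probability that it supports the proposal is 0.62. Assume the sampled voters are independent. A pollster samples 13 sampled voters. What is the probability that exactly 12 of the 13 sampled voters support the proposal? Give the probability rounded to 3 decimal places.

0.016

X ~ Binomial(n=13, p=0.62).
P(X=12) = C(13,12) · p^12 · (1−p)^1
= 13 · 0.0032263 · 0.38 = 0.01594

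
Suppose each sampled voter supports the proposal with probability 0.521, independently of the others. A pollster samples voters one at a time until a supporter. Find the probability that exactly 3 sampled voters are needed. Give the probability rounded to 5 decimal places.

0.11954

Geometric (trials to first success), p = 0.521.
P(Y = 3) = (1−p)^2 · p = 0.22944 · 0.521 = 0.1195388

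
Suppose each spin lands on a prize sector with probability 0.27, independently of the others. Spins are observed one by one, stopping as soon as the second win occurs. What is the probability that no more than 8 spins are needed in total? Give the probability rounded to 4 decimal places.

Finishing within 8 spins ⇔ at least 2 successes in the first 8. With X ~ Binomial(8, 0.27), P(Y ≤ 8) = 1 − P(X ≤ 1).
  k=0: C(8,0)·0.27^0·0.73^8 = 0.080646
  k=1: C(8,1)·0.27^1·0.73^7 = 0.238624
1 − 0.319270 = 0.680730

0.6807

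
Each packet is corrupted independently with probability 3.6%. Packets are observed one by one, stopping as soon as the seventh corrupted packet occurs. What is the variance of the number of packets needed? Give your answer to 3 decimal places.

5206.790

Y = total packets until the seventh success; negative binomial with r=7, p=0.036.
Var(Y) = r(1−p)/p² = 7·0.964 / 0.036² = 5206.79012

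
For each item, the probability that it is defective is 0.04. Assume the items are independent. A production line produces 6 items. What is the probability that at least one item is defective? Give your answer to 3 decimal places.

P(at least one) = 1 − P(none) = 1 − (1 − 0.04)^6
= 1 − 0.78276 = 0.21724

0.217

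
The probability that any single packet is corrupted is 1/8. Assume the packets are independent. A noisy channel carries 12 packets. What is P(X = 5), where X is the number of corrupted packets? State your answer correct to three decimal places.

X ~ Binomial(n=12, p=0.125).
P(X=5) = C(12,5) · p^5 · (1−p)^7
= 792 · 3.0518e-05 · 0.3927 = 0.00949

0.009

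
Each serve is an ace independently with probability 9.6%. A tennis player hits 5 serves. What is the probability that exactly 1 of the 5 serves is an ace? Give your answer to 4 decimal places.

X ~ Binomial(n=5, p=0.096).
P(X=1) = C(5,1) · p^1 · (1−p)^4
= 5 · 0.096 · 0.66784 = 0.320564

0.3206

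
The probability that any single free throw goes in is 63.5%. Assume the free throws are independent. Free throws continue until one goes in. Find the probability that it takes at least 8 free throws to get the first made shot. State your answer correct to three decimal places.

Y = number of free throws to the first success; geometric, p = 0.635.
P(Y > 7) = P(first 7 all fail) = (1−p)^7 = 0.00086

0.001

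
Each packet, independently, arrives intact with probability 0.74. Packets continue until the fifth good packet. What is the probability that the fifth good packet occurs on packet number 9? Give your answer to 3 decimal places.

Y = trial on which the fifth success occurs; negative binomial, r=5, p=0.74.
P(Y=9) = C(8,4) · p^5 · (1−p)^4
= 70 · 0.2219 · 0.0045698 = 0.07098

0.071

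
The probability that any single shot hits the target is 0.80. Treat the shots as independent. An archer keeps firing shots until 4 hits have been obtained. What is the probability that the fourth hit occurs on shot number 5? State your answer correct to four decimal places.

Y = trial on which the fourth success occurs; negative binomial, r=4, p=0.80.
P(Y=5) = C(4,3) · p^4 · (1−p)^1
= 4 · 0.4096 · 0.2 = 0.327680

0.3277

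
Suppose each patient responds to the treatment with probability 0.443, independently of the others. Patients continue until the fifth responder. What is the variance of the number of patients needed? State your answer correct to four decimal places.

14.1912

Y = total patients until the fifth success; negative binomial with r=5, p=0.443.
Var(Y) = r(1−p)/p² = 5·0.557 / 0.443² = 14.191155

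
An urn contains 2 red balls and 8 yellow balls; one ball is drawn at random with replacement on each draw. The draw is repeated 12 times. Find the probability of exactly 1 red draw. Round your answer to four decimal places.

X ~ Binomial(n=12, p=0.20).
P(X=1) = C(12,1) · p^1 · (1−p)^11
= 12 · 0.2 · 0.085899 = 0.206158

0.2062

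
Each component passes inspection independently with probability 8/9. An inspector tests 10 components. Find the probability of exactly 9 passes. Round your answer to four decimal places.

X ~ Binomial(n=10, p=0.888889).
P(X=9) = C(10,9) · p^9 · (1−p)^1
= 10 · 0.34644 · 0.11111 = 0.384933

0.3849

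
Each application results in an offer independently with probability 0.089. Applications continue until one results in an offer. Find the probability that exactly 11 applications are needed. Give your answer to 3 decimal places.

Geometric (trials to first success), p = 0.089.
P(Y = 11) = (1−p)^10 · p = 0.39372 · 0.089 = 0.03504

0.035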